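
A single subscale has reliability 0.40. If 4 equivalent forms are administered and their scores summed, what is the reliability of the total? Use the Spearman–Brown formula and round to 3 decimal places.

0.727

ρ_k = kρ / (1 + (k−1)ρ) = 4·0.40 / (1 + 3·0.40) = 1.600 / 2.200 = 0.727.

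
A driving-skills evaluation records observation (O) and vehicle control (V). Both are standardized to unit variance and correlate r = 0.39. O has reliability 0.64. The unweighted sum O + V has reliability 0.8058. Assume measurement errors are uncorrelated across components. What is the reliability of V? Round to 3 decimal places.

0.820

Var(O+V) = 2 + 2·0.39 = 2.780.
True-score variance = ρ_O + ρ_V + 2·0.39, so 0.8058 = (0.64 + ρ_V + 0.78) / 2.780.
ρ_V = 0.8058·2.780 − 0.64 − 0.78 = 0.820.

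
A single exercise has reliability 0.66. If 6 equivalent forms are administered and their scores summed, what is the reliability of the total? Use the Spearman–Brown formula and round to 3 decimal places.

ρ_k = kρ / (1 + (k−1)ρ) = 6·0.66 / (1 + 5·0.66) = 3.960 / 4.300 = 0.921.

0.921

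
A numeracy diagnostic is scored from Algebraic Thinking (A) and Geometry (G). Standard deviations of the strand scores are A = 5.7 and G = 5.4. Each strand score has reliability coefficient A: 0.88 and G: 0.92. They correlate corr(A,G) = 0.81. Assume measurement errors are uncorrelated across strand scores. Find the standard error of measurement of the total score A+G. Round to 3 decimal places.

2.496

Var(total) = 61.65 + 49.8636 = 111.514.
True-score variance = 55.4184 + 49.8636 = 105.282, so reliability = 0.9441.
Error variance = 111.514 − 105.282 = 6.2316; SEM = √6.2316 = 2.496.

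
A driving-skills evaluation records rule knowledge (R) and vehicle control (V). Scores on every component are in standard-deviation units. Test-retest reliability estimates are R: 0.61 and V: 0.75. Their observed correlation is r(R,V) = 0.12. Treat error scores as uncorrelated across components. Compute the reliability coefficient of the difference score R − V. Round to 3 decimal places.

Var(R−V) = 1 + 1 − 2·0.12 = 2 − 0.24 = 1.76.
Under uncorrelated errors the observed covariances equal the true-score covariances, so only the own-variance terms attenuate.
True-score variance = [0.61 + 0.75] − 0.24 = 1.36 − 0.24 = 1.12.
Reliability = 1.12 / 1.76 = 0.636.

0.636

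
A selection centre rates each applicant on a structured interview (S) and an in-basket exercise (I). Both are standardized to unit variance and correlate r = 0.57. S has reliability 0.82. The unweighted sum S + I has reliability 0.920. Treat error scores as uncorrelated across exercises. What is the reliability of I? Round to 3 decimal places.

0.929

Var(S+I) = 2 + 2·0.57 = 3.140.
True-score variance = ρ_S + ρ_I + 2·0.57, so 0.920 = (0.82 + ρ_I + 1.14) / 3.140.
ρ_I = 0.920·3.140 − 0.82 − 1.14 = 0.929.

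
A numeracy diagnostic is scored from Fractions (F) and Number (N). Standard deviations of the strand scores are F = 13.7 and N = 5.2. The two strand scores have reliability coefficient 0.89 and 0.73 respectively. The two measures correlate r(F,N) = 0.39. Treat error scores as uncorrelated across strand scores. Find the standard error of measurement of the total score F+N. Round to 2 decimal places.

5.29

Var(total) = 214.73 + 55.5672 = 270.297.
True-score variance = 186.783 + 55.5672 = 242.351, so reliability = 0.8966.
Error variance = 270.297 − 242.351 = 27.9467; SEM = √27.9467 = 5.29.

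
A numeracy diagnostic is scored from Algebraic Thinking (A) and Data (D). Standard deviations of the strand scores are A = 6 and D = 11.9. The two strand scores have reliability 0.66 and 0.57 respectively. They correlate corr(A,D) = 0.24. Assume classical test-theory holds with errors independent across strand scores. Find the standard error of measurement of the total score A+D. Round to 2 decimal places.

Var(total) = 177.61 + 34.272 = 211.882.
True-score variance = 104.478 + 34.272 = 138.75, so reliability = 0.6548.
Error variance = 211.882 − 138.75 = 73.1323; SEM = √73.1323 = 8.55.

8.55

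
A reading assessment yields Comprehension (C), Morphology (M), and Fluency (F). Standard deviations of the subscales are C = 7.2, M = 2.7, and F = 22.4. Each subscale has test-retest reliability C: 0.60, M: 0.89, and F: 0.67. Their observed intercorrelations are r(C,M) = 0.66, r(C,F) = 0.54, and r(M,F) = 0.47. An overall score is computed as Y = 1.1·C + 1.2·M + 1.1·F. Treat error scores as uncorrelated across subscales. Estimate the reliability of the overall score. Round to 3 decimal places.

0.773

Var(Y) = 1.1²·7.2² + 1.2²·2.7² + 1.1²·22.4² + 2·[1.32·7.2·2.7·0.66 + 1.21·7.2·22.4·0.54 + 1.32·2.7·22.4·0.47] = 680.354 + 319.677 = 1000.03.
Because errors are independent across components, Cov(Tᵢ,Tⱼ) = Cov(Xᵢ,Xⱼ); the off-diagonal part of the true-score variance is the same as above.
True-score variance = [1.1²·7.2²·0.60 + 1.2²·2.7²·0.89 + 1.1²·22.4²·0.67] + 319.677 = 453.756 + 319.677 = 773.432.
Reliability = 773.432 / 1000.03 = 0.773.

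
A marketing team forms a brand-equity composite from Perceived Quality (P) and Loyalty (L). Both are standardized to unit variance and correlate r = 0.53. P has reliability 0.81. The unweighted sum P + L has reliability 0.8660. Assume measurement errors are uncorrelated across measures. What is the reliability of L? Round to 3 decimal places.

Var(P+L) = 2 + 2·0.53 = 3.060.
True-score variance = ρ_P + ρ_L + 2·0.53, so 0.8660 = (0.81 + ρ_L + 1.06) / 3.060.
ρ_L = 0.8660·3.060 − 0.81 − 1.06 = 0.780.

0.780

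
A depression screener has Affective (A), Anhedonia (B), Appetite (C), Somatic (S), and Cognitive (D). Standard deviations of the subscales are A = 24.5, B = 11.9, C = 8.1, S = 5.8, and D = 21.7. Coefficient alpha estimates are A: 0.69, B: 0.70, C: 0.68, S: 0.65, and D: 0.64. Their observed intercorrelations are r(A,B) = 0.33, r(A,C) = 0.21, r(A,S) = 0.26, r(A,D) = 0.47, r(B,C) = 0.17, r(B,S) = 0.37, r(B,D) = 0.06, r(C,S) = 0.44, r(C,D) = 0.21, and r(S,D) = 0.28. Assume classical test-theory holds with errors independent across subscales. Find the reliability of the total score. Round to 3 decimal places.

0.825

Var(A+B+C+S+D) = 24.5² + 11.9² + 8.1² + 5.8² + 21.7² + 2·[24.5·11.9·0.33 + 24.5·8.1·0.21 + 24.5·5.8·0.26 + 24.5·21.7·0.47 + 11.9·8.1·0.17 + 11.9·5.8·0.37 + 11.9·21.7·0.06 + 8.1·5.8·0.44 + 8.1·21.7·0.21 + 5.8·21.7·0.28] = 1312 + 1149.9 = 2461.9.
Because errors are independent across components, Cov(Tᵢ,Tⱼ) = Cov(Xᵢ,Xⱼ); the off-diagonal part of the true-score variance is the same as above.
True-score variance = [24.5²·0.69 + 11.9²·0.70 + 8.1²·0.68 + 5.8²·0.65 + 21.7²·0.64] + 1149.9 = 881.15 + 1149.9 = 2031.05.
Reliability = 2031.05 / 2461.9 = 0.825.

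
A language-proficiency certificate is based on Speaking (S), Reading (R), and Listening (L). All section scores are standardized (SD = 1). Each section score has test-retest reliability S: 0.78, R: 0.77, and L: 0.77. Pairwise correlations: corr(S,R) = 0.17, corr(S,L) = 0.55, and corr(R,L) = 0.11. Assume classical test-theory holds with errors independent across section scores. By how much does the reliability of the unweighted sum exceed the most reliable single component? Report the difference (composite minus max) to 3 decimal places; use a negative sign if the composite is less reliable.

Var(sum) = 3 + 1.66 = 4.66; true-score variance = 2.32 + 1.66 = 3.98; composite reliability = 0.8541.
Max component reliability = 0.7800.
Difference = 0.8541 − 0.7800 = 0.074.

0.074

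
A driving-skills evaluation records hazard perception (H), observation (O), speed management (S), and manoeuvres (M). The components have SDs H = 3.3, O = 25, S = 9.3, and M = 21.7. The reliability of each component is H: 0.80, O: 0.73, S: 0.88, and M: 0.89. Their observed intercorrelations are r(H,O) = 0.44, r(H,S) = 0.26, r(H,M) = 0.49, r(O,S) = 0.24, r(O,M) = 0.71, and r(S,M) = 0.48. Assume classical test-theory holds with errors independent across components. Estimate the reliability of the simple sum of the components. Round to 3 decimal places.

0.904

Var(H+O+S+M) = 3.3² + 25² + 9.3² + 21.7² + 2·[3.3·25·0.44 + 3.3·9.3·0.26 + 3.3·21.7·0.49 + 25·9.3·0.24 + 25·21.7·0.71 + 9.3·21.7·0.48] = 1193.27 + 1234.42 = 2427.69.
Because errors are independent across components, Cov(Tᵢ,Tⱼ) = Cov(Xᵢ,Xⱼ); the off-diagonal part of the true-score variance is the same as above.
True-score variance = [3.3²·0.80 + 25²·0.73 + 9.3²·0.88 + 21.7²·0.89] + 1234.42 = 960.165 + 1234.42 = 2194.59.
Reliability = 2194.59 / 2427.69 = 0.904.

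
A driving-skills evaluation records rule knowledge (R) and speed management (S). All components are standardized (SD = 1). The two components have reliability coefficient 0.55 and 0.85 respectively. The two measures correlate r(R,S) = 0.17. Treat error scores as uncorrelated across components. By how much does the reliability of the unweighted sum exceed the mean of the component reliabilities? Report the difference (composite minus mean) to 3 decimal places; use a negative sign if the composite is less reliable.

Var(sum) = 2 + 0.34 = 2.34; true-score variance = 1.4 + 0.34 = 1.74; composite reliability = 0.7436.
Mean component reliability = 0.7000.
Difference = 0.7436 − 0.7000 = 0.044.

0.044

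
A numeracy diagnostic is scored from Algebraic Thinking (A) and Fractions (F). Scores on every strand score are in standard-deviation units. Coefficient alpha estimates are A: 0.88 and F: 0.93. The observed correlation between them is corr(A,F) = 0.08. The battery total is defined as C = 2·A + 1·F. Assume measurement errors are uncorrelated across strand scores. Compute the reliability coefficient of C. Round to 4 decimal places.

0.8966

Var(C) = 2² + 1 + 2·[2·0.08] = 5 + 0.32 = 5.32.
Because errors are independent across components, Cov(Tᵢ,Tⱼ) = Cov(Xᵢ,Xⱼ); the off-diagonal part of the true-score variance is the same as above.
True-score variance = [2²·0.88 + 0.93] + 0.32 = 4.45 + 0.32 = 4.77.
Reliability = 4.77 / 5.32 = 0.8966.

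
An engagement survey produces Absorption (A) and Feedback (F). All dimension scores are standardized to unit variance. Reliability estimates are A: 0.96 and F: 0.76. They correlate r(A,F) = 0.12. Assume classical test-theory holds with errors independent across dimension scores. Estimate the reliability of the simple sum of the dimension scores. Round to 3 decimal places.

Var(A+F) = 2 + 2·[0.12] = 2 + 0.24 = 2.24.
Under uncorrelated errors the observed covariances equal the true-score covariances, so only the own-variance terms attenuate.
True-score variance = [0.96 + 0.76] + 0.24 = 1.72 + 0.24 = 1.96.
Reliability = 1.96 / 2.24 = 0.875.

0.875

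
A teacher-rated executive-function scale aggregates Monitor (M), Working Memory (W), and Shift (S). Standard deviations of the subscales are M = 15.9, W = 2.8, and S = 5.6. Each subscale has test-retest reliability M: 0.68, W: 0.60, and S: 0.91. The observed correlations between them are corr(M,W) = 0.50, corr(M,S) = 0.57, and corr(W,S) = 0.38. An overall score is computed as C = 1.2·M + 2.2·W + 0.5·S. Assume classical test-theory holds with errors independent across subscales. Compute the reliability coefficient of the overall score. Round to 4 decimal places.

Var(C) = 1.2²·15.9² + 2.2²·2.8² + 0.5²·5.6² + 2·[2.64·15.9·2.8·0.50 + 0.6·15.9·5.6·0.57 + 1.1·2.8·5.6·0.38] = 409.832 + 191.545 = 601.377.
Under uncorrelated errors the observed covariances equal the true-score covariances, so only the own-variance terms attenuate.
True-score variance = [1.2²·15.9²·0.68 + 2.2²·2.8²·0.60 + 0.5²·5.6²·0.91] + 191.545 = 277.453 + 191.545 = 468.998.
Reliability = 468.998 / 601.377 = 0.7799.

0.7799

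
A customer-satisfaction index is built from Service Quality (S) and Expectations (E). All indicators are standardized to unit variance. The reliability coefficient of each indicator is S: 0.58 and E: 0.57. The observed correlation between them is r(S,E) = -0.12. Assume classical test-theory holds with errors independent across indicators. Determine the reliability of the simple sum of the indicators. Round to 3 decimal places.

0.517

Var(S+E) = 2 + 2·[(-0.12)] = 2 − 0.24 = 1.76.
Under uncorrelated errors the observed covariances equal the true-score covariances, so only the own-variance terms attenuate.
True-score variance = [0.58 + 0.57] − 0.24 = 1.15 − 0.24 = 0.91.
Reliability = 0.91 / 1.76 = 0.517.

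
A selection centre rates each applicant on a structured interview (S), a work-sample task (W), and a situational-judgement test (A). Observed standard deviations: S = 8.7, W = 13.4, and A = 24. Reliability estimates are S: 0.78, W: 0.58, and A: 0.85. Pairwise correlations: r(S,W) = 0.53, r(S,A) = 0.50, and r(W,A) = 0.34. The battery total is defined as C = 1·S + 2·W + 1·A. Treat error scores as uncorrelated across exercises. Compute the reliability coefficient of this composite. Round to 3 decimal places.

Var(C) = 8.7² + 2²·13.4² + 24² + 2·[2·8.7·13.4·0.53 + 8.7·24·0.50 + 2·13.4·24·0.34] = 1369.93 + 893.326 = 2263.26.
With uncorrelated errors the cross-covariances are all true-score covariance, so they carry over unchanged; only the diagonal terms shrink to ρᵢσᵢ².
True-score variance = [8.7²·0.78 + 2²·13.4²·0.58 + 24²·0.85] + 893.326 = 965.217 + 893.326 = 1858.54.
Reliability = 1858.54 / 2263.26 = 0.821.

0.821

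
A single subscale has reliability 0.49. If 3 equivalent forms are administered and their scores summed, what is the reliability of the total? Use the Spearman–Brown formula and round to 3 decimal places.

0.742

ρ_k = kρ / (1 + (k−1)ρ) = 3·0.49 / (1 + 2·0.49) = 1.470 / 1.980 = 0.742.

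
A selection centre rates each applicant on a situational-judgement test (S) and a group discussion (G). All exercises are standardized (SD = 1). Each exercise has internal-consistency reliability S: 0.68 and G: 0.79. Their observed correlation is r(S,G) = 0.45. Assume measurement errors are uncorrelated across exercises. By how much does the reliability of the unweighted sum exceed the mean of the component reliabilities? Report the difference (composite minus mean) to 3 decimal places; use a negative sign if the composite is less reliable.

Var(sum) = 2 + 0.9 = 2.9; true-score variance = 1.47 + 0.9 = 2.37; composite reliability = 0.8172.
Mean component reliability = 0.7350.
Difference = 0.8172 − 0.7350 = 0.082.

0.082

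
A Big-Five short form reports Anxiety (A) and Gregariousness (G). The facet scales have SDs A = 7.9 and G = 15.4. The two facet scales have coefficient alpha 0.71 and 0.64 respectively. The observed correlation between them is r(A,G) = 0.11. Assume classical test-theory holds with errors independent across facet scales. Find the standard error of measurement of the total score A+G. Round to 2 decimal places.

Var(total) = 299.57 + 26.7652 = 326.335.
True-score variance = 196.094 + 26.7652 = 222.859, so reliability = 0.6829.
Error variance = 326.335 − 222.859 = 103.477; SEM = √103.477 = 10.17.

10.17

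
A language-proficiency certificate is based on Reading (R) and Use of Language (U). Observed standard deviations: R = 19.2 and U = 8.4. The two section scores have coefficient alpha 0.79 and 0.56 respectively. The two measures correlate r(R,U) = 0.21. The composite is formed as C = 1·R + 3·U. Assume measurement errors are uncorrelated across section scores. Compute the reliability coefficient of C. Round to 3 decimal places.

0.704

Var(C) = 19.2² + 3²·8.4² + 2·[3·19.2·8.4·0.21] = 1003.68 + 203.213 = 1206.89.
Under uncorrelated errors the observed covariances equal the true-score covariances, so only the own-variance terms attenuate.
True-score variance = [19.2²·0.79 + 3²·8.4²·0.56] + 203.213 = 646.848 + 203.213 = 850.061.
Reliability = 850.061 / 1206.89 = 0.704.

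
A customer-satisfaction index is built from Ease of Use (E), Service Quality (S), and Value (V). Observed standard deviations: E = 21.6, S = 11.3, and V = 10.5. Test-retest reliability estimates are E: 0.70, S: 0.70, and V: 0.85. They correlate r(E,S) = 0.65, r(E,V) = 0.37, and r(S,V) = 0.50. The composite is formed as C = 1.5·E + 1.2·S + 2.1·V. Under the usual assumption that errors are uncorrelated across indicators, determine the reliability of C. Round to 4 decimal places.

0.8579

Var(C) = 1.5²·21.6² + 1.2²·11.3² + 2.1²·10.5² + 2·[1.8·21.6·11.3·0.65 + 3.15·21.6·10.5·0.37 + 2.52·11.3·10.5·0.50] = 1719.84 + 1398.82 = 3118.65.
With uncorrelated errors the cross-covariances are all true-score covariance, so they carry over unchanged; only the diagonal terms shrink to ρᵢσᵢ².
True-score variance = [1.5²·21.6²·0.70 + 1.2²·11.3²·0.70 + 2.1²·10.5²·0.85] + 1398.82 = 1276.82 + 1398.82 = 2675.63.
Reliability = 2675.63 / 3118.65 = 0.8579.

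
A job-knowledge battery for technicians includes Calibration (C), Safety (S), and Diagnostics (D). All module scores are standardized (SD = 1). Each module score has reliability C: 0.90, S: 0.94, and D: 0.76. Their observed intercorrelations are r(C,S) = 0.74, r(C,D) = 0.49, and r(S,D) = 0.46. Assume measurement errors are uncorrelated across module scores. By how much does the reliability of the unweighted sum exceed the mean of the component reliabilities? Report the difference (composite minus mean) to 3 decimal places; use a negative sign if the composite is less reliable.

Var(sum) = 3 + 3.38 = 6.38; true-score variance = 2.6 + 3.38 = 5.98; composite reliability = 0.9373.
Mean component reliability = 0.8667.
Difference = 0.9373 − 0.8667 = 0.071.

0.071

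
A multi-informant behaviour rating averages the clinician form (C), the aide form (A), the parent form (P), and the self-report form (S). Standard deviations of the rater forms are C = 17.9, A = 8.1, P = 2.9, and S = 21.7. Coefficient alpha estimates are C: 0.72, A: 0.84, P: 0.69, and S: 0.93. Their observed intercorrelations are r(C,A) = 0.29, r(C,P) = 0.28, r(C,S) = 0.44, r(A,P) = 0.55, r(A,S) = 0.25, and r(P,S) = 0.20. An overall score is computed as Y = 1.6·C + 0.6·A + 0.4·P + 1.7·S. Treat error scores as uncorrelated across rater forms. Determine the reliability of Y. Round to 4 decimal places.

0.9017

Var(Y) = 1.6²·17.9² + 0.6²·8.1² + 0.4²·2.9² + 1.7²·21.7² + 2·[0.96·17.9·8.1·0.29 + 0.64·17.9·2.9·0.28 + 2.72·17.9·21.7·0.44 + 0.24·8.1·2.9·0.55 + 1.02·8.1·21.7·0.25 + 0.68·2.9·21.7·0.20] = 2206.09 + 1142.04 = 3348.13.
With uncorrelated errors the cross-covariances are all true-score covariance, so they carry over unchanged; only the diagonal terms shrink to ρᵢσᵢ².
True-score variance = [1.6²·17.9²·0.72 + 0.6²·8.1²·0.84 + 0.4²·2.9²·0.69 + 1.7²·21.7²·0.93] + 1142.04 = 1876.96 + 1142.04 = 3019.
Reliability = 3019 / 3348.13 = 0.9017.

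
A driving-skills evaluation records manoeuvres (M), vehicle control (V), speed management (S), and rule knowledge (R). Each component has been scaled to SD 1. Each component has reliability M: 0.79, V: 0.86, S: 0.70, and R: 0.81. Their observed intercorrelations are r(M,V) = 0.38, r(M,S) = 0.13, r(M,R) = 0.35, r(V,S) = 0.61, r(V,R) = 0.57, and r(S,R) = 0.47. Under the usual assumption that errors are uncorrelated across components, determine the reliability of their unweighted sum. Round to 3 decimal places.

0.907

Var(M+V+S+R) = 4 + 2·[0.38 + 0.13 + 0.35 + 0.61 + 0.57 + 0.47] = 4 + 5.02 = 9.02.
Under uncorrelated errors the observed covariances equal the true-score covariances, so only the own-variance terms attenuate.
True-score variance = [0.79 + 0.86 + 0.70 + 0.81] + 5.02 = 3.16 + 5.02 = 8.18.
Reliability = 8.18 / 9.02 = 0.907.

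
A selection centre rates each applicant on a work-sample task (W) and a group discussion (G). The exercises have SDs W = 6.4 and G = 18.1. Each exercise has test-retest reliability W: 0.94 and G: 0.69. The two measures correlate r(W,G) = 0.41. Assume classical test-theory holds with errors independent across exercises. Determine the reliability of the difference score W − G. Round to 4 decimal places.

Var(W−G) = 6.4² + 18.1² − 2·6.4·18.1·0.41 = 368.57 − 94.9888 = 273.581.
Under uncorrelated errors the observed covariances equal the true-score covariances, so only the own-variance terms attenuate.
True-score variance = [6.4²·0.94 + 18.1²·0.69] − 94.9888 = 264.553 − 94.9888 = 169.565.
Reliability = 169.565 / 273.581 = 0.6198.

0.6198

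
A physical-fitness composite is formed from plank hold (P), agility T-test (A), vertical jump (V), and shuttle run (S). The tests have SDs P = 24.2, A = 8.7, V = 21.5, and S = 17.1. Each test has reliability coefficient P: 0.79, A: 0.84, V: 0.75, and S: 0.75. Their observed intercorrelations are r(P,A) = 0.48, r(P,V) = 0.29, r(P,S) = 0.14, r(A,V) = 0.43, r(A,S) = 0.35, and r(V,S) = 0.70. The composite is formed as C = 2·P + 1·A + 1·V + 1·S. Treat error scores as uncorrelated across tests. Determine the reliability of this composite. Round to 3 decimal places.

0.867

Var(C) = 2²·24.2² + 8.7² + 21.5² + 17.1² + 2·[2·24.2·8.7·0.48 + 2·24.2·21.5·0.29 + 2·24.2·17.1·0.14 + 8.7·21.5·0.43 + 8.7·17.1·0.35 + 21.5·17.1·0.70] = 3172.91 + 2019.24 = 5192.15.
Under uncorrelated errors the observed covariances equal the true-score covariances, so only the own-variance terms attenuate.
True-score variance = [2²·24.2²·0.79 + 8.7²·0.84 + 21.5²·0.75 + 17.1²·0.75] + 2019.24 = 2480.2 + 2019.24 = 4499.43.
Reliability = 4499.43 / 5192.15 = 0.867.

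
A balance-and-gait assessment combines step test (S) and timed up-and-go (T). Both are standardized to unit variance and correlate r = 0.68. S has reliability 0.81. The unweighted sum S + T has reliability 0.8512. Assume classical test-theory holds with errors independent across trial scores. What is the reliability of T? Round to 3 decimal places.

0.690

Var(S+T) = 2 + 2·0.68 = 3.360.
True-score variance = ρ_S + ρ_T + 2·0.68, so 0.8512 = (0.81 + ρ_T + 1.36) / 3.360.
ρ_T = 0.8512·3.360 − 0.81 − 1.36 = 0.690.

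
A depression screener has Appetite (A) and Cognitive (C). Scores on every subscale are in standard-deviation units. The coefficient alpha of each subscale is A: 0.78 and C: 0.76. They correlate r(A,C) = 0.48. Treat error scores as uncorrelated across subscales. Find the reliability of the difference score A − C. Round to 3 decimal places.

0.558

Var(A−C) = 1 + 1 − 2·0.48 = 2 − 0.96 = 1.04.
Under uncorrelated errors the observed covariances equal the true-score covariances, so only the own-variance terms attenuate.
True-score variance = [0.78 + 0.76] − 0.96 = 1.54 − 0.96 = 0.58.
Reliability = 0.58 / 1.04 = 0.558.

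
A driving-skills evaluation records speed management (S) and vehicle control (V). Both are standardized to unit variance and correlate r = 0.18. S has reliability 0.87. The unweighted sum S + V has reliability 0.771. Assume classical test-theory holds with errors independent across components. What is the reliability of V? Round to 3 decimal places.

0.590

Var(S+V) = 2 + 2·0.18 = 2.360.
True-score variance = ρ_S + ρ_V + 2·0.18, so 0.771 = (0.87 + ρ_V + 0.36) / 2.360.
ρ_V = 0.771·2.360 − 0.87 − 0.36 = 0.590.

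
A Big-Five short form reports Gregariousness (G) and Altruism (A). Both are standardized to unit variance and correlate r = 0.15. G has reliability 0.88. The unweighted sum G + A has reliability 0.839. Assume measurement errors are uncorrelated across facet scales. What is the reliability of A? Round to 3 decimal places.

Var(G+A) = 2 + 2·0.15 = 2.300.
True-score variance = ρ_G + ρ_A + 2·0.15, so 0.839 = (0.88 + ρ_A + 0.30) / 2.300.
ρ_A = 0.839·2.300 − 0.88 − 0.30 = 0.750.

0.750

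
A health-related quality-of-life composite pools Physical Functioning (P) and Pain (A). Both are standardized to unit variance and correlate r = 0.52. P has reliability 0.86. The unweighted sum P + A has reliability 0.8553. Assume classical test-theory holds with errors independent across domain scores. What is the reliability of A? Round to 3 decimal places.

0.700

Var(P+A) = 2 + 2·0.52 = 3.040.
True-score variance = ρ_P + ρ_A + 2·0.52, so 0.8553 = (0.86 + ρ_A + 1.04) / 3.040.
ρ_A = 0.8553·3.040 − 0.86 − 1.04 = 0.700.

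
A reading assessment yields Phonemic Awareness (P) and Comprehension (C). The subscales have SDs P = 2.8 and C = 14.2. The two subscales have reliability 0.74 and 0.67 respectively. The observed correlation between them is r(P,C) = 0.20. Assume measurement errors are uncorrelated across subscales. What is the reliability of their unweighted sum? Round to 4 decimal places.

Var(P+C) = 2.8² + 14.2² + 2·[2.8·14.2·0.20] = 209.48 + 15.904 = 225.384.
Under uncorrelated errors the observed covariances equal the true-score covariances, so only the own-variance terms attenuate.
True-score variance = [2.8²·0.74 + 14.2²·0.67] + 15.904 = 140.9 + 15.904 = 156.804.
Reliability = 156.804 / 225.384 = 0.6957.

0.6957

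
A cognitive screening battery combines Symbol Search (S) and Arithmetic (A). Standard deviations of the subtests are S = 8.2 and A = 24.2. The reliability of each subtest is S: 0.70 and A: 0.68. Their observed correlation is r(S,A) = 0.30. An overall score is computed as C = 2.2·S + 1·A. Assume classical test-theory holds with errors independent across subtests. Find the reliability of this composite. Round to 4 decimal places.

0.7570

Var(C) = 2.2²·8.2² + 24.2² + 2·[2.2·8.2·24.2·0.30] = 911.082 + 261.941 = 1173.02.
Under uncorrelated errors the observed covariances equal the true-score covariances, so only the own-variance terms attenuate.
True-score variance = [2.2²·8.2²·0.70 + 24.2²·0.68] + 261.941 = 626.044 + 261.941 = 887.985.
Reliability = 887.985 / 1173.02 = 0.7570.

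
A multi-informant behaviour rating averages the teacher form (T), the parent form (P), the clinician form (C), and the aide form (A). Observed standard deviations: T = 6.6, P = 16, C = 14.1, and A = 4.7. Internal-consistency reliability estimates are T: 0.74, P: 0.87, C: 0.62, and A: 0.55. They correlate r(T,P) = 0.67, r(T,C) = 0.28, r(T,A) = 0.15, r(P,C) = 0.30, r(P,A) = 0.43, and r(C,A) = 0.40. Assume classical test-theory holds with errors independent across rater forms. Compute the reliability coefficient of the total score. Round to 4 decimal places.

Var(T+P+C+A) = 6.6² + 16² + 14.1² + 4.7² + 2·[6.6·16·0.67 + 6.6·14.1·0.28 + 6.6·4.7·0.15 + 16·14.1·0.30 + 16·4.7·0.43 + 14.1·4.7·0.40] = 520.46 + 455.972 = 976.432.
Because errors are independent across components, Cov(Tᵢ,Tⱼ) = Cov(Xᵢ,Xⱼ); the off-diagonal part of the true-score variance is the same as above.
True-score variance = [6.6²·0.74 + 16²·0.87 + 14.1²·0.62 + 4.7²·0.55] + 455.972 = 390.366 + 455.972 = 846.338.
Reliability = 846.338 / 976.432 = 0.8668.

0.8668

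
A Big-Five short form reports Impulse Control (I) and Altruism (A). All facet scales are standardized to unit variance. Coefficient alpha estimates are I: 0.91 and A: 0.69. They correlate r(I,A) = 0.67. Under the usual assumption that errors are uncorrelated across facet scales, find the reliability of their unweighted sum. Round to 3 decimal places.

Var(I+A) = 2 + 2·[0.67] = 2 + 1.34 = 3.34.
Under uncorrelated errors the observed covariances equal the true-score covariances, so only the own-variance terms attenuate.
True-score variance = [0.91 + 0.69] + 1.34 = 1.6 + 1.34 = 2.94.
Reliability = 2.94 / 3.34 = 0.880.

0.880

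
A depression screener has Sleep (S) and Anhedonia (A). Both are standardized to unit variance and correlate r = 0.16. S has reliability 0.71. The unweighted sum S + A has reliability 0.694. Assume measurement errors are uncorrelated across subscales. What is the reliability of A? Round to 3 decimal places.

0.580

Var(S+A) = 2 + 2·0.16 = 2.320.
True-score variance = ρ_S + ρ_A + 2·0.16, so 0.694 = (0.71 + ρ_A + 0.32) / 2.320.
ρ_A = 0.694·2.320 − 0.71 − 0.32 = 0.580.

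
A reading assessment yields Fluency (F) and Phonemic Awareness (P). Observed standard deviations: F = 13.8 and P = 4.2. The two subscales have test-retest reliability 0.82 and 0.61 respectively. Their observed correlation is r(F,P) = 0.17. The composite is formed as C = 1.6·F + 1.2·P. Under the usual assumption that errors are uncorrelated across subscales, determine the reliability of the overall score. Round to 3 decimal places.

0.823

Var(C) = 1.6²·13.8² + 1.2²·4.2² + 2·[1.92·13.8·4.2·0.17] = 512.928 + 37.8363 = 550.764.
Because errors are independent across components, Cov(Tᵢ,Tⱼ) = Cov(Xᵢ,Xⱼ); the off-diagonal part of the true-score variance is the same as above.
True-score variance = [1.6²·13.8²·0.82 + 1.2²·4.2²·0.61] + 37.8363 = 415.267 + 37.8363 = 453.103.
Reliability = 453.103 / 550.764 = 0.823.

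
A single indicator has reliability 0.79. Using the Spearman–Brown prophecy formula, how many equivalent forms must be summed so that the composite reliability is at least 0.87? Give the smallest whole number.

2

k ≥ ρ*(1−ρ₁)/(ρ₁(1−ρ*)) = 0.87·0.21 / (0.79·0.13) = 1.779.
Smallest integer k = 2.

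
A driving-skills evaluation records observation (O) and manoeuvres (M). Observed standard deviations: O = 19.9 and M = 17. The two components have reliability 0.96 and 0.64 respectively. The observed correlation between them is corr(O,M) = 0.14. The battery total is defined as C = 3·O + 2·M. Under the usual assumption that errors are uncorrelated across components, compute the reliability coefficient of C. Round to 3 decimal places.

Var(C) = 3²·19.9² + 2²·17² + 2·[6·19.9·17·0.14] = 4720.09 + 568.344 = 5288.43.
With uncorrelated errors the cross-covariances are all true-score covariance, so they carry over unchanged; only the diagonal terms shrink to ρᵢσᵢ².
True-score variance = [3²·19.9²·0.96 + 2²·17²·0.64] + 568.344 = 4161.37 + 568.344 = 4729.71.
Reliability = 4729.71 / 5288.43 = 0.894.

0.894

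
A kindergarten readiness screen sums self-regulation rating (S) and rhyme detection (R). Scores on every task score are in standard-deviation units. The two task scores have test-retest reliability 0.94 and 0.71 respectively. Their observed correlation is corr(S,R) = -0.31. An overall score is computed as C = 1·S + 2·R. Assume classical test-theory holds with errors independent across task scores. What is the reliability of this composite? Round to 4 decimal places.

Var(C) = 1 + 2² + 2·[2·(-0.31)] = 5 − 1.24 = 3.76.
Under uncorrelated errors the observed covariances equal the true-score covariances, so only the own-variance terms attenuate.
True-score variance = [0.94 + 2²·0.71] − 1.24 = 3.78 − 1.24 = 2.54.
Reliability = 2.54 / 3.76 = 0.6755.

0.6755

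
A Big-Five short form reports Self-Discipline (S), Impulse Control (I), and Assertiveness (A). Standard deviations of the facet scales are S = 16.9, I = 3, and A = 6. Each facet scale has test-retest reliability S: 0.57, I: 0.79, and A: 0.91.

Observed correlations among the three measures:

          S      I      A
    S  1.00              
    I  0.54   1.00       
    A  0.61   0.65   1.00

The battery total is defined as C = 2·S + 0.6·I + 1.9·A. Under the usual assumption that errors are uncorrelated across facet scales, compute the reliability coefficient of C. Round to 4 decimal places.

0.7260

Var(C) = 2²·16.9² + 0.6²·3² + 1.9²·6² + 2·[1.2·16.9·3·0.54 + 3.8·16.9·6·0.61 + 1.14·3·6·0.65] = 1275.64 + 562.474 = 1838.11.
With uncorrelated errors the cross-covariances are all true-score covariance, so they carry over unchanged; only the diagonal terms shrink to ρᵢσᵢ².
True-score variance = [2²·16.9²·0.57 + 0.6²·3²·0.79 + 1.9²·6²·0.91] + 562.474 = 772.014 + 562.474 = 1334.49.
Reliability = 1334.49 / 1838.11 = 0.7260.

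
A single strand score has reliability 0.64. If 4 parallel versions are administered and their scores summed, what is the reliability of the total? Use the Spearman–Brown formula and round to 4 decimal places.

0.8767

ρ_k = kρ / (1 + (k−1)ρ) = 4·0.64 / (1 + 3·0.64) = 2.560 / 2.920 = 0.8767.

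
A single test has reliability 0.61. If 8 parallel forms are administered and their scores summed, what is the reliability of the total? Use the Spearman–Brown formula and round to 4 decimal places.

0.9260

ρ_k = kρ / (1 + (k−1)ρ) = 8·0.61 / (1 + 7·0.61) = 4.880 / 5.270 = 0.9260.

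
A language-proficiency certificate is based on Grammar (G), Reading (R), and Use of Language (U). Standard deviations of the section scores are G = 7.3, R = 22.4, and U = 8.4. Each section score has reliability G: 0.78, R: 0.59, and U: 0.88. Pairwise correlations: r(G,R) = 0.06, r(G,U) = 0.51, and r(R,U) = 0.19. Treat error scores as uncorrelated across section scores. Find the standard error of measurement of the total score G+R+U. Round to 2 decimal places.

Var(total) = 625.61 + 153.67 = 779.28.
True-score variance = 399.697 + 153.67 = 553.367, so reliability = 0.7101.
Error variance = 779.28 − 553.367 = 225.913; SEM = √225.913 = 15.03.

15.03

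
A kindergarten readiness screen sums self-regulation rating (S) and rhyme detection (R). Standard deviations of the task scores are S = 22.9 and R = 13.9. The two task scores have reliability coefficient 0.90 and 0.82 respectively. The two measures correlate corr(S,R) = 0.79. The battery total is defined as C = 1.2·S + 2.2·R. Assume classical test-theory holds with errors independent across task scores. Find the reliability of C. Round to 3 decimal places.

0.919

Var(C) = 1.2²·22.9² + 2.2²·13.9² + 2·[2.64·22.9·13.9·0.79] = 1690.29 + 1327.73 = 3018.02.
Because errors are independent across components, Cov(Tᵢ,Tⱼ) = Cov(Xᵢ,Xⱼ); the off-diagonal part of the true-score variance is the same as above.
True-score variance = [1.2²·22.9²·0.90 + 2.2²·13.9²·0.82] + 1327.73 = 1446.45 + 1327.73 = 2774.18.
Reliability = 2774.18 / 3018.02 = 0.919.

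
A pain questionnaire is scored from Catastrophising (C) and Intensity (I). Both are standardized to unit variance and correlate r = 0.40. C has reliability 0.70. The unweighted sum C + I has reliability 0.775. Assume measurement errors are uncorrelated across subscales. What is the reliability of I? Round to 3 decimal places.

0.670

Var(C+I) = 2 + 2·0.40 = 2.800.
True-score variance = ρ_C + ρ_I + 2·0.40, so 0.775 = (0.70 + ρ_I + 0.80) / 2.800.
ρ_I = 0.775·2.800 − 0.70 − 0.80 = 0.670.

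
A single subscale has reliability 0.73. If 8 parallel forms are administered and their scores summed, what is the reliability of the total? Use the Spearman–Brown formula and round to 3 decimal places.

0.956

ρ_k = kρ / (1 + (k−1)ρ) = 8·0.73 / (1 + 7·0.73) = 5.840 / 6.110 = 0.956.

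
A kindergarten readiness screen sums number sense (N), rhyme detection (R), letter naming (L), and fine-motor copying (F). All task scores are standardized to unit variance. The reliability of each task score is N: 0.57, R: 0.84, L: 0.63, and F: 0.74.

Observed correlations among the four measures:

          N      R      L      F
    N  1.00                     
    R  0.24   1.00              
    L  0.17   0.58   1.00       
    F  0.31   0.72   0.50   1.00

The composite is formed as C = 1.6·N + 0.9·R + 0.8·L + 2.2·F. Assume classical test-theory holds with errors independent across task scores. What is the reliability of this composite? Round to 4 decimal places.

Var(C) = 1.6² + 0.9² + 0.8² + 2.2² + 2·[1.44·0.24 + 1.28·0.17 + 3.52·0.31 + 0.72·0.58 + 1.98·0.72 + 1.76·0.50] = 8.85 + 8.7552 = 17.6052.
With uncorrelated errors the cross-covariances are all true-score covariance, so they carry over unchanged; only the diagonal terms shrink to ρᵢσᵢ².
True-score variance = [1.6²·0.57 + 0.9²·0.84 + 0.8²·0.63 + 2.2²·0.74] + 8.7552 = 6.1244 + 8.7552 = 14.8796.
Reliability = 14.8796 / 17.6052 = 0.8452.

0.8452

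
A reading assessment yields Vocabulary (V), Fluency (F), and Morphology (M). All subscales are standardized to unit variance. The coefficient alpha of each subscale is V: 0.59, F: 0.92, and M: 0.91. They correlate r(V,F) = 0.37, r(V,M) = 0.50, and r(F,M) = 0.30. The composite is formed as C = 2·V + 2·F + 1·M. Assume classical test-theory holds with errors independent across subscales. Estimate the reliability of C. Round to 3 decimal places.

0.865

Var(C) = 2² + 2² + 1 + 2·[4·0.37 + 2·0.50 + 2·0.30] = 9 + 6.16 = 15.16.
Because errors are independent across components, Cov(Tᵢ,Tⱼ) = Cov(Xᵢ,Xⱼ); the off-diagonal part of the true-score variance is the same as above.
True-score variance = [2²·0.59 + 2²·0.92 + 0.91] + 6.16 = 6.95 + 6.16 = 13.11.
Reliability = 13.11 / 15.16 = 0.865.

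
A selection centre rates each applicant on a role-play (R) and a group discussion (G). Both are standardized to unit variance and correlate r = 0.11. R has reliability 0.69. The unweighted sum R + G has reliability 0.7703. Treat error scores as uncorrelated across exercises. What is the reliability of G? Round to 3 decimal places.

Var(R+G) = 2 + 2·0.11 = 2.220.
True-score variance = ρ_R + ρ_G + 2·0.11, so 0.7703 = (0.69 + ρ_G + 0.22) / 2.220.
ρ_G = 0.7703·2.220 − 0.69 − 0.22 = 0.800.

0.800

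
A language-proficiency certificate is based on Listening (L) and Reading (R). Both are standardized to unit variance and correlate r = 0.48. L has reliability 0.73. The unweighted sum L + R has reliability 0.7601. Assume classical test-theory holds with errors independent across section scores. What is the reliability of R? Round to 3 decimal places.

0.560

Var(L+R) = 2 + 2·0.48 = 2.960.
True-score variance = ρ_L + ρ_R + 2·0.48, so 0.7601 = (0.73 + ρ_R + 0.96) / 2.960.
ρ_R = 0.7601·2.960 − 0.73 − 0.96 = 0.560.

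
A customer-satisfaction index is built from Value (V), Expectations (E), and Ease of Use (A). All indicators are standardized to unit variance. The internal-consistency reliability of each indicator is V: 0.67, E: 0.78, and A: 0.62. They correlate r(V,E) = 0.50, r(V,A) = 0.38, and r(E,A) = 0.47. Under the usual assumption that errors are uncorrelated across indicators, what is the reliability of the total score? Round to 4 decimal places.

Var(V+E+A) = 3 + 2·[0.50 + 0.38 + 0.47] = 3 + 2.7 = 5.7.
Under uncorrelated errors the observed covariances equal the true-score covariances, so only the own-variance terms attenuate.
True-score variance = [0.67 + 0.78 + 0.62] + 2.7 = 2.07 + 2.7 = 4.77.
Reliability = 4.77 / 5.7 = 0.8368.

0.8368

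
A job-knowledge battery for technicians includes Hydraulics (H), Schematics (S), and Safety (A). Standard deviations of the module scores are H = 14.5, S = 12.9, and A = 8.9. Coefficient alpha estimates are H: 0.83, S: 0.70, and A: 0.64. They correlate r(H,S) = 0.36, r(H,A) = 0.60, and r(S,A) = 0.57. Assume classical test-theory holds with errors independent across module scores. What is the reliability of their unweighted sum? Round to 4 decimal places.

0.8697

Var(H+S+A) = 14.5² + 12.9² + 8.9² + 2·[14.5·12.9·0.36 + 14.5·8.9·0.60 + 12.9·8.9·0.57] = 455.87 + 420.419 = 876.289.
Under uncorrelated errors the observed covariances equal the true-score covariances, so only the own-variance terms attenuate.
True-score variance = [14.5²·0.83 + 12.9²·0.70 + 8.9²·0.64] + 420.419 = 341.689 + 420.419 = 762.108.
Reliability = 762.108 / 876.289 = 0.8697.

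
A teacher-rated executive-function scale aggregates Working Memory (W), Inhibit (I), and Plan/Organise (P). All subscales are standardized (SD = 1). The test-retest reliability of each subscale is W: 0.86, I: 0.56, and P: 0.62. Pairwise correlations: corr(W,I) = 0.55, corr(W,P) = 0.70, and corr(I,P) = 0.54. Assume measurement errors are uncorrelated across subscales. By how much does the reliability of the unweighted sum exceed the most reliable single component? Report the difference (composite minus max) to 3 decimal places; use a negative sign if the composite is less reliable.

Var(sum) = 3 + 3.58 = 6.58; true-score variance = 2.04 + 3.58 = 5.62; composite reliability = 0.8541.
Max component reliability = 0.8600.
Difference = 0.8541 − 0.8600 = -0.006.

-0.006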